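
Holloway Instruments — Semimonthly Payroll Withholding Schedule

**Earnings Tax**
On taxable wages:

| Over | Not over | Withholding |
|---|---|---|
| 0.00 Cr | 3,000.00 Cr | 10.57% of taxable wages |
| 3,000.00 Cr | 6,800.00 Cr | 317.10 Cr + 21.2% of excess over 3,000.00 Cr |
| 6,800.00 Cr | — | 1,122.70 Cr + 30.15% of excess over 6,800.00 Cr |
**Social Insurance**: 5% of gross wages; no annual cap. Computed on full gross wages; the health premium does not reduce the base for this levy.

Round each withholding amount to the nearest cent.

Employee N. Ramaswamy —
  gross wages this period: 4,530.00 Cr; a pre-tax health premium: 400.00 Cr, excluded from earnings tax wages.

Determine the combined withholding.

783.16 Cr

Earnings Tax: taxable = 4,530.00 Cr − 400.00 Cr = 4,130.00 Cr
  317.10 Cr + 21.2% × (4,130.00 Cr − 3,000.00 Cr) = 317.10 Cr + 21.2% × 1,130.00 Cr = 556.66 Cr
Social Insurance: 5% × 4,530.00 Cr = 226.50 Cr
Total: 556.66 Cr + 226.50 Cr = 783.16 Cr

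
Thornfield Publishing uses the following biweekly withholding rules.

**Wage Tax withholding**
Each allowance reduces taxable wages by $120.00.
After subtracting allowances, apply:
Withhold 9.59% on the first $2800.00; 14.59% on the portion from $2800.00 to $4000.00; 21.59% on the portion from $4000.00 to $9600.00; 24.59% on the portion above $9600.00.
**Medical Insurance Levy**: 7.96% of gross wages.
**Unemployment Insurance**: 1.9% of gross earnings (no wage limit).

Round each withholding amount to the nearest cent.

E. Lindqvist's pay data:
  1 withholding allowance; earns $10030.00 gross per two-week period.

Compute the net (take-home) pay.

$7312.17

Wage Tax: taxable = $10030.00 − 1×$120.00 = $9910.00
  $1652.64 + 24.59% × ($9910.00 − $9600.00) = $1652.64 + 24.59% × $310.00 = $1728.87
Medical Insurance Levy: 7.96% × $10030.00 = $798.39
Unemployment Insurance: 1.9% × $10030.00 = $190.57
Total withheld: $1728.87 + $798.39 + $190.57 = $2717.83
Net pay: $10030.00 − $2717.83 = $7312.17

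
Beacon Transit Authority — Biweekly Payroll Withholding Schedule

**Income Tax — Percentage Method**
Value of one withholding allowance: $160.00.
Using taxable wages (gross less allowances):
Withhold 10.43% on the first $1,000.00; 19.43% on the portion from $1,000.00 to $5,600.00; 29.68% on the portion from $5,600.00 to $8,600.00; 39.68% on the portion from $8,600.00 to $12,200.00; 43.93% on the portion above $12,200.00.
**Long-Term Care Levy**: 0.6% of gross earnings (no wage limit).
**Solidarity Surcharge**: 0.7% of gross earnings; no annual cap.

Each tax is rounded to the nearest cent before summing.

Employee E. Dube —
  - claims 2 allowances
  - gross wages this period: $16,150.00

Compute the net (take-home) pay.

Income Tax: taxable = $16,150.00 − 2×$160.00 = $15,830.00
  $3,316.96 + 43.93% × ($15,830.00 − $12,200.00) = $3,316.96 + 43.93% × $3,630.00 = $4,911.62
Long-Term Care Levy: 0.6% × $16,150.00 = $96.90
Solidarity Surcharge: 0.7% × $16,150.00 = $113.05
Total withheld: $4,911.62 + $96.90 + $113.05 = $5,121.57
Net pay: $16,150.00 − $5,121.57 = $11,028.43

$11,028.43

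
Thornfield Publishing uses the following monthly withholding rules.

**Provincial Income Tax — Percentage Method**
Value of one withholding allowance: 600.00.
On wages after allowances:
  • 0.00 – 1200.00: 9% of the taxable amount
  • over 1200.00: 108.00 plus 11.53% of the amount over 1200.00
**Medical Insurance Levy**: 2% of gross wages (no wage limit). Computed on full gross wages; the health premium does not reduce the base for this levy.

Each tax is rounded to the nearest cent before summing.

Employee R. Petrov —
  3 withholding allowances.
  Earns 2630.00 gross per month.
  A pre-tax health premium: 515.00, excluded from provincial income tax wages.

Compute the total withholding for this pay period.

80.95

Provincial Income Tax: taxable = 2630.00 − 515.00 − 3×600.00 = 315.00
  9% × 315.00 = 28.35
Medical Insurance Levy: 2% × 2630.00 = 52.60
Total: 28.35 + 52.60 = 80.95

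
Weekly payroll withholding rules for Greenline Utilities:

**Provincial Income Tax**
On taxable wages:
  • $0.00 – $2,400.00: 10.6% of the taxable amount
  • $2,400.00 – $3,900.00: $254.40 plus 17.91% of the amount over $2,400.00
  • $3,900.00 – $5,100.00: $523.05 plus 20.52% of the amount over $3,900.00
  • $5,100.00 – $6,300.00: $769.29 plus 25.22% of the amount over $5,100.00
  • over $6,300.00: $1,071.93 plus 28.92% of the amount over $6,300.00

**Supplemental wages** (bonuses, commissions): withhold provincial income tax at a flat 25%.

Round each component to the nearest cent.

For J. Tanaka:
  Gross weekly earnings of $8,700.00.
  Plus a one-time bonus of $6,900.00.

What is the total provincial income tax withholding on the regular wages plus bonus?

$3,491.01

Provincial Income Tax: taxable = $8,700.00
  $1,071.93 + 28.92% × ($8,700.00 − $6,300.00) = $1,071.93 + 28.92% × $2,400.00 = $1,766.01
Supplemental (25% flat on bonus): 25% × $6,900.00 = $1,725.00
Total provincial income tax: $1,766.01 + $1,725.00 = $3,491.01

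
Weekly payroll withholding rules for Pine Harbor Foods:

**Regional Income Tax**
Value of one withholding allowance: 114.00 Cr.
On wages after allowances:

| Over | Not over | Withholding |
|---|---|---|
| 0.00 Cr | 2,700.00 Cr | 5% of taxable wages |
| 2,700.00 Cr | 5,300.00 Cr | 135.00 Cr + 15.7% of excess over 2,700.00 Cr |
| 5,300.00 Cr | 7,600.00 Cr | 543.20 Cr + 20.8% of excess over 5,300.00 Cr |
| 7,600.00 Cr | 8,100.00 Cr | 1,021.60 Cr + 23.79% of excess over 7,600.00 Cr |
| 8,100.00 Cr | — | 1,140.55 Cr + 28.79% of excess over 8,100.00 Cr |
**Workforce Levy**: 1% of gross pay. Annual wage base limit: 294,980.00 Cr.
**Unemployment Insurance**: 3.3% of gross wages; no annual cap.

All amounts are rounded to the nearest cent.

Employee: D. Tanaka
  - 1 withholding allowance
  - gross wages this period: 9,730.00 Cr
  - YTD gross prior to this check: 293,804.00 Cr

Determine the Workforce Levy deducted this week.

Workforce Levy: cap 294,980.00 Cr − YTD 293,804.00 Cr = 1,176.00 Cr subject; 1% × 1,176.00 Cr = 11.76 Cr

11.76 Cr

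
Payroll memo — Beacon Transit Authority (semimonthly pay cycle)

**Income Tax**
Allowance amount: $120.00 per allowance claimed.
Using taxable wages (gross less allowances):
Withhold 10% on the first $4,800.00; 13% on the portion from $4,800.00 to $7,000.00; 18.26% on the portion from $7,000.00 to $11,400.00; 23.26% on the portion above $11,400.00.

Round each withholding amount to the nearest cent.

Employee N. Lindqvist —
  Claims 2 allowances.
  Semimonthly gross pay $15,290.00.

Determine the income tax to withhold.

$2,418.43

Income Tax: taxable = $15,290.00 − 2×$120.00 = $15,050.00
  $1,569.44 + 23.26% × ($15,050.00 − $11,400.00) = $1,569.44 + 23.26% × $3,650.00 = $2,418.43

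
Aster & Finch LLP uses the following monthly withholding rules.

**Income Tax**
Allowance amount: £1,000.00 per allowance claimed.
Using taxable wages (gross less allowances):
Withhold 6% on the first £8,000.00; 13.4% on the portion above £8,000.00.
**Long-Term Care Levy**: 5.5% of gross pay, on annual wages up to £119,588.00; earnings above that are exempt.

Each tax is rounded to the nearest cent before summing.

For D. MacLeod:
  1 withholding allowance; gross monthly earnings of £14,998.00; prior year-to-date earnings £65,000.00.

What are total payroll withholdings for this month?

Income Tax: taxable = £14,998.00 − 1×£1,000.00 = £13,998.00
  £480.00 + 13.4% × (£13,998.00 − £8,000.00) = £480.00 + 13.4% × £5,998.00 = £1,283.73
Long-Term Care Levy: 5.5% × £14,998.00 = £824.89
Total: £1,283.73 + £824.89 = £2,108.62

£2,108.62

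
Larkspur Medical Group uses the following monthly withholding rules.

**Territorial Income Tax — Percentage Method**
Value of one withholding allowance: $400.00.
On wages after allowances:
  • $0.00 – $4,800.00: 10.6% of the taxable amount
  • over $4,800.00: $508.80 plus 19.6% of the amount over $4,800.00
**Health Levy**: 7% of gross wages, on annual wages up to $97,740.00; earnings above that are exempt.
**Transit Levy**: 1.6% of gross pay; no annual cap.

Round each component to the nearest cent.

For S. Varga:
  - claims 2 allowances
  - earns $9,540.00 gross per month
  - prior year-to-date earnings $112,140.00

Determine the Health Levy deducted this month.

Health Levy: YTD $112,140.00 ≥ cap $97,740.00 → $0.00

$0.00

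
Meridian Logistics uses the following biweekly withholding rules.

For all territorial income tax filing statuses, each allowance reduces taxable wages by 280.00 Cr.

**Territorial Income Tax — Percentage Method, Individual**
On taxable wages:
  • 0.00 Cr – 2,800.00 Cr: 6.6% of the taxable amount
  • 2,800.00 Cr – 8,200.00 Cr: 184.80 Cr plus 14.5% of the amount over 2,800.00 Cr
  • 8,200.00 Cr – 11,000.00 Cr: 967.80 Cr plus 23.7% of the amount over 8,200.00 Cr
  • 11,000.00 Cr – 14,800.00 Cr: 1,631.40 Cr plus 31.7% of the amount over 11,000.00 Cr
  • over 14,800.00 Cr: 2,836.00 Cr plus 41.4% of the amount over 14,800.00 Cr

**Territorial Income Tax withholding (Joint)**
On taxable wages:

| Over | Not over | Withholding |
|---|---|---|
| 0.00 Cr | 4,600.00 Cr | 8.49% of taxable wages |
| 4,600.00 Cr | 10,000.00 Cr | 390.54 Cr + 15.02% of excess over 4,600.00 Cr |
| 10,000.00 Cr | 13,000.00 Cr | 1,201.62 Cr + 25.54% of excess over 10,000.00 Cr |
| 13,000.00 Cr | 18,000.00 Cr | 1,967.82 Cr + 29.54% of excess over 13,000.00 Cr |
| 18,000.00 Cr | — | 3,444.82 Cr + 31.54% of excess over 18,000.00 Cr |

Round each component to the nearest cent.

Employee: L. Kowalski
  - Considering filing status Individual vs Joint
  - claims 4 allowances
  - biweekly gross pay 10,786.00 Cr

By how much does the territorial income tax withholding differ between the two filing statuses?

163.79 Cr

Territorial Income Tax (Individual): taxable = 10,786.00 Cr − 4×280.00 Cr = 9,666.00 Cr
  967.80 Cr + 23.7% × (9,666.00 Cr − 8,200.00 Cr) = 967.80 Cr + 23.7% × 1,466.00 Cr = 1,315.24 Cr
Territorial Income Tax (Joint): taxable = 10,786.00 Cr − 4×280.00 Cr = 9,666.00 Cr
  390.54 Cr + 15.02% × (9,666.00 Cr − 4,600.00 Cr) = 390.54 Cr + 15.02% × 5,066.00 Cr = 1,151.45 Cr
Difference: |1,315.24 Cr − 1,151.45 Cr| = 163.79 Cr (higher under Individual)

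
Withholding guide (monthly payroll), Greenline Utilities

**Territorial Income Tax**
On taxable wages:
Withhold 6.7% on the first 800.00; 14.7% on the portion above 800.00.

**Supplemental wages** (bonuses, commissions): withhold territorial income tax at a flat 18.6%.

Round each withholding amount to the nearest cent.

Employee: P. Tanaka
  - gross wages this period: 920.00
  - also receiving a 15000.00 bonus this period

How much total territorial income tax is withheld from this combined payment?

Territorial Income Tax: taxable = 920.00
  53.60 + 14.7% × (920.00 − 800.00) = 53.60 + 14.7% × 120.00 = 71.24
Supplemental (18.6% flat on bonus): 18.6% × 15000.00 = 2790.00
Total territorial income tax: 71.24 + 2790.00 = 2861.24

2861.24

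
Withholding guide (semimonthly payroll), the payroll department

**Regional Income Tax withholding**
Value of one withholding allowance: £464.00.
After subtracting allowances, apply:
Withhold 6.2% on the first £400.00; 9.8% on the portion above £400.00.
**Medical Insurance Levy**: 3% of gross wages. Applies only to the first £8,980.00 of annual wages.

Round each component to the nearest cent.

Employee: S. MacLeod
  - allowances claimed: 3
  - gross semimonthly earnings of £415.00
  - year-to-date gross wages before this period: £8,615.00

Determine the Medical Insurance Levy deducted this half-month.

Medical Insurance Levy: cap £8,980.00 − YTD £8,615.00 = £365.00 subject; 3% × £365.00 = £10.95

£10.95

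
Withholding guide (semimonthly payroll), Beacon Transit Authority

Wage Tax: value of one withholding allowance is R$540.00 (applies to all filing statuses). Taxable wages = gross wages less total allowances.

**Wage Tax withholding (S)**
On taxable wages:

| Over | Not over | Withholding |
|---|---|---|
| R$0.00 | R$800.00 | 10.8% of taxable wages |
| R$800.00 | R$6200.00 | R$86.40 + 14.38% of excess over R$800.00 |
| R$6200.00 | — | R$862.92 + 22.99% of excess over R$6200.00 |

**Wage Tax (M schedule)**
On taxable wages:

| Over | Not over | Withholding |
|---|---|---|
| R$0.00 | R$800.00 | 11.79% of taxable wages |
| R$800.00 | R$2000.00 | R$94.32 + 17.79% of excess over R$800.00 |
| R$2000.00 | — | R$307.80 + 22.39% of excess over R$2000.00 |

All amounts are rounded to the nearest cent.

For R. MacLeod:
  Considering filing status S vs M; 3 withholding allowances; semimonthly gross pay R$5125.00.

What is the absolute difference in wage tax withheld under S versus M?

R$169.39

Wage Tax (S): taxable = R$5125.00 − 3×R$540.00 = R$3505.00
  R$86.40 + 14.38% × (R$3505.00 − R$800.00) = R$86.40 + 14.38% × R$2705.00 = R$475.38
Wage Tax (M): taxable = R$5125.00 − 3×R$540.00 = R$3505.00
  R$307.80 + 22.39% × (R$3505.00 − R$2000.00) = R$307.80 + 22.39% × R$1505.00 = R$644.77
Difference: |R$475.38 − R$644.77| = R$169.39 (higher under M)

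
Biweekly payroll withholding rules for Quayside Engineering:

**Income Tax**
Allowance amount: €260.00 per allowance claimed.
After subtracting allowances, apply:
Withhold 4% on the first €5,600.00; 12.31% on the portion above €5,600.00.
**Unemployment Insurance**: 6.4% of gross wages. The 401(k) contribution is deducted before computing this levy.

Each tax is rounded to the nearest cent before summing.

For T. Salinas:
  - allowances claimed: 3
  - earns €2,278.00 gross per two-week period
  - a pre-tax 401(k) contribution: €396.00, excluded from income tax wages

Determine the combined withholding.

Income Tax: taxable = €2,278.00 − €396.00 − 3×€260.00 = €1,102.00
  4% × €1,102.00 = €44.08
Unemployment Insurance: 6.4% × €1,882.00 = €120.45
Total: €44.08 + €120.45 = €164.53

€164.53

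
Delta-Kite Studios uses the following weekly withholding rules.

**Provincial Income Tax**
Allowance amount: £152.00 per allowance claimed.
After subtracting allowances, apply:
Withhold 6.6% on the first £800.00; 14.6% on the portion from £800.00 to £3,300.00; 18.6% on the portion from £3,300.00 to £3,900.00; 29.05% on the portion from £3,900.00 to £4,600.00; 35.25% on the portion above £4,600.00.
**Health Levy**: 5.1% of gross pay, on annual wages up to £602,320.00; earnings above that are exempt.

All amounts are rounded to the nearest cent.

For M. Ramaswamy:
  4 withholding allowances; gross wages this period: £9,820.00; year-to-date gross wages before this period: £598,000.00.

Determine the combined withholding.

£2,578.80

Provincial Income Tax: taxable = £9,820.00 − 4×£152.00 = £9,212.00
  £732.75 + 35.25% × (£9,212.00 − £4,600.00) = £732.75 + 35.25% × £4,612.00 = £2,358.48
Health Levy: cap £602,320.00 − YTD £598,000.00 = £4,320.00 subject; 5.1% × £4,320.00 = £220.32
Total: £2,358.48 + £220.32 = £2,578.80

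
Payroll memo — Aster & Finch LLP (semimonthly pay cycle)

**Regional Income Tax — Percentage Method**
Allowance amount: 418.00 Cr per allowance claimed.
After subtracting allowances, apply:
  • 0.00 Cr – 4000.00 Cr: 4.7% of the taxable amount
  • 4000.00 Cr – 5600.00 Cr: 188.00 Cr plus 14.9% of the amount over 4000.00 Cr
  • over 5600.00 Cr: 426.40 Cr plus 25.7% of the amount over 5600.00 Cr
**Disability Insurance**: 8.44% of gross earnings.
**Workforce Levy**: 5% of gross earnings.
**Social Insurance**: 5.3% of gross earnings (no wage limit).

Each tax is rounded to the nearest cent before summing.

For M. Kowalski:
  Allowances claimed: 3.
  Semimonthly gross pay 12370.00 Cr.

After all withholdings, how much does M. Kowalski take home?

Regional Income Tax: taxable = 12370.00 Cr − 3×418.00 Cr = 11116.00 Cr
  426.40 Cr + 25.7% × (11116.00 Cr − 5600.00 Cr) = 426.40 Cr + 25.7% × 5516.00 Cr = 1844.01 Cr
Disability Insurance: 8.44% × 12370.00 Cr = 1044.03 Cr
Workforce Levy: 5% × 12370.00 Cr = 618.50 Cr
Social Insurance: 5.3% × 12370.00 Cr = 655.61 Cr
Total withheld: 1844.01 Cr + 1044.03 Cr + 618.50 Cr + 655.61 Cr = 4162.15 Cr
Net pay: 12370.00 Cr − 4162.15 Cr = 8207.85 Cr

8207.85 Cr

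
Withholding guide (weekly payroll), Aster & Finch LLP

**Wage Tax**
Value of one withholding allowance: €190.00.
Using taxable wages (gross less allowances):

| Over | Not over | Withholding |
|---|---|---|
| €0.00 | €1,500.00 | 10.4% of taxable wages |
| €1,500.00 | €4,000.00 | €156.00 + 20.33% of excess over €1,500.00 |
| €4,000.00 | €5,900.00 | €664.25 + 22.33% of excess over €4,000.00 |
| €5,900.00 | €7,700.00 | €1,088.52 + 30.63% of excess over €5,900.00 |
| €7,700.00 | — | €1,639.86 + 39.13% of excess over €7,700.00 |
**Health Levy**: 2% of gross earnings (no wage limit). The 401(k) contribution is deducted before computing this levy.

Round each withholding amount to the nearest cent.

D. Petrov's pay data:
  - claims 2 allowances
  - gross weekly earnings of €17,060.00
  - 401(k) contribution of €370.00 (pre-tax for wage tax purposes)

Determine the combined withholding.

€5,342.75

Wage Tax: taxable = €17,060.00 − €370.00 − 2×€190.00 = €16,310.00
  €1,639.86 + 39.13% × (€16,310.00 − €7,700.00) = €1,639.86 + 39.13% × €8,610.00 = €5,008.95
Health Levy: 2% × €16,690.00 = €333.80
Total: €5,008.95 + €333.80 = €5,342.75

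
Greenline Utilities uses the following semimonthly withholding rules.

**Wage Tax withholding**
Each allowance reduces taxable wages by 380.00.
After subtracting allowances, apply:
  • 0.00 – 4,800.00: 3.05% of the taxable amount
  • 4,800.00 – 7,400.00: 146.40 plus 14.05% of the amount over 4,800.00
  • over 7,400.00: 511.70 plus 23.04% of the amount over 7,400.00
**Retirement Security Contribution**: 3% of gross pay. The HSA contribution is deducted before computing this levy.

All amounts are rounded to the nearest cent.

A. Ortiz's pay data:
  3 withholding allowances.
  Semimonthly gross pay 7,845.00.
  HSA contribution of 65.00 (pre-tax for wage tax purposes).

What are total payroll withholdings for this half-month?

Wage Tax: taxable = 7,845.00 − 65.00 − 3×380.00 = 6,640.00
  146.40 + 14.05% × (6,640.00 − 4,800.00) = 146.40 + 14.05% × 1,840.00 = 404.92
Retirement Security Contribution: 3% × 7,780.00 = 233.40
Total: 404.92 + 233.40 = 638.32

638.32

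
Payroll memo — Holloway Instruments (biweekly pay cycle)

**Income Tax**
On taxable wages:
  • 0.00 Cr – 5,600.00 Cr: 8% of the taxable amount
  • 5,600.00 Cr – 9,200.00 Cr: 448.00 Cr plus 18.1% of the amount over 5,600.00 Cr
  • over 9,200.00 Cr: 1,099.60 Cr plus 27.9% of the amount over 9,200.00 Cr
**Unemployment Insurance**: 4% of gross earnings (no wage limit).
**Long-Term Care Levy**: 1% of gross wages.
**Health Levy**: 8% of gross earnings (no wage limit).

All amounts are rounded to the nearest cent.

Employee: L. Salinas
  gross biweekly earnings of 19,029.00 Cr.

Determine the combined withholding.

6,315.66 Cr

Income Tax: taxable = 19,029.00 Cr
  1,099.60 Cr + 27.9% × (19,029.00 Cr − 9,200.00 Cr) = 1,099.60 Cr + 27.9% × 9,829.00 Cr = 3,841.89 Cr
Unemployment Insurance: 4% × 19,029.00 Cr = 761.16 Cr
Long-Term Care Levy: 1% × 19,029.00 Cr = 190.29 Cr
Health Levy: 8% × 19,029.00 Cr = 1,522.32 Cr
Total: 3,841.89 Cr + 761.16 Cr + 190.29 Cr + 1,522.32 Cr = 6,315.66 Cr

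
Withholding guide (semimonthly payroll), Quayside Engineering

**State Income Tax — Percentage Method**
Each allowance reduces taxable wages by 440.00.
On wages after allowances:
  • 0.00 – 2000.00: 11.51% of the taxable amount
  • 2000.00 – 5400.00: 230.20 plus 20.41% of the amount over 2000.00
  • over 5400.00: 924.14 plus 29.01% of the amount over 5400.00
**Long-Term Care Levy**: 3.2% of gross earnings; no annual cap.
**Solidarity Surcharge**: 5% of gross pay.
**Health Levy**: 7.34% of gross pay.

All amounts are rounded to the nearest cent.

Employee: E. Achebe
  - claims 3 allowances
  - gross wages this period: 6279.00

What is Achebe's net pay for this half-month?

State Income Tax: taxable = 6279.00 − 3×440.00 = 4959.00
  230.20 + 20.41% × (4959.00 − 2000.00) = 230.20 + 20.41% × 2959.00 = 834.13
Long-Term Care Levy: 3.2% × 6279.00 = 200.93
Solidarity Surcharge: 5% × 6279.00 = 313.95
Health Levy: 7.34% × 6279.00 = 460.88
Total withheld: 834.13 + 200.93 + 313.95 + 460.88 = 1809.89
Net pay: 6279.00 − 1809.89 = 4469.11

4469.11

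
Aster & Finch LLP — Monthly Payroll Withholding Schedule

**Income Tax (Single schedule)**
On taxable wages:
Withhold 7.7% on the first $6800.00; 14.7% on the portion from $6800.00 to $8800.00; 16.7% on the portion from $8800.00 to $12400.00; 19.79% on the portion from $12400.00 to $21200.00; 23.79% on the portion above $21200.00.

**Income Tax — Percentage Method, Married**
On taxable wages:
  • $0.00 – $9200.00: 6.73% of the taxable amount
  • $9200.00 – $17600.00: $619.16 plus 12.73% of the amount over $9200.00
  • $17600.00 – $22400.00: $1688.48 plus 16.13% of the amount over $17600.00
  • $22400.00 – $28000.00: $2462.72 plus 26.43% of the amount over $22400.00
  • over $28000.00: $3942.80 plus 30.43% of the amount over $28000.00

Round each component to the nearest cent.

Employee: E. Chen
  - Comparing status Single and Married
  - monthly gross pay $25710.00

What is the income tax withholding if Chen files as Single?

Income Tax (Single): taxable = $25710.00
  $3160.32 + 23.79% × ($25710.00 − $21200.00) = $3160.32 + 23.79% × $4510.00 = $4233.25

$4233.25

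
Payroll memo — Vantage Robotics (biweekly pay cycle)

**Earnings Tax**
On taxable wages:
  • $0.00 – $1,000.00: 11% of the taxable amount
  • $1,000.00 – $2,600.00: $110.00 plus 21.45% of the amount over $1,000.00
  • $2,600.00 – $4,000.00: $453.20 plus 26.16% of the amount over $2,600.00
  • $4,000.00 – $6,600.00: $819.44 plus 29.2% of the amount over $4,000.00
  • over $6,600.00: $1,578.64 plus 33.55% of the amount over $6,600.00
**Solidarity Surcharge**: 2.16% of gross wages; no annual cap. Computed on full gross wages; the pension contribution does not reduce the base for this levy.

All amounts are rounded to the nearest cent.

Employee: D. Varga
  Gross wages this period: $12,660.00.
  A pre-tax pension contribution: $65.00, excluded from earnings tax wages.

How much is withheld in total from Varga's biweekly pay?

$3,863.42

Earnings Tax: taxable = $12,660.00 − $65.00 = $12,595.00
  $1,578.64 + 33.55% × ($12,595.00 − $6,600.00) = $1,578.64 + 33.55% × $5,995.00 = $3,589.96
Solidarity Surcharge: 2.16% × $12,660.00 = $273.46
Total: $3,589.96 + $273.46 = $3,863.42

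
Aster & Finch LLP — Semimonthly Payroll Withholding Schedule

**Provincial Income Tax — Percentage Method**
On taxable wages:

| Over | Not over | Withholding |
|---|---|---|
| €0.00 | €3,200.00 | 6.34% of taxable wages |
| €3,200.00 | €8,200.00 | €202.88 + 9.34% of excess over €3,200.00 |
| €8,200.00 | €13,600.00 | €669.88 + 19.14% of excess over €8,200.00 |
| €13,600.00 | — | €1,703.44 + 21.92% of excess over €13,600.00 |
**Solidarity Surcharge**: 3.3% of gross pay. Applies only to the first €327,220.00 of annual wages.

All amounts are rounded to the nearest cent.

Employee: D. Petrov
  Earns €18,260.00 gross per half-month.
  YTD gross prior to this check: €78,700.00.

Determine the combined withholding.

€3,327.49

Provincial Income Tax: taxable = €18,260.00
  €1,703.44 + 21.92% × (€18,260.00 − €13,600.00) = €1,703.44 + 21.92% × €4,660.00 = €2,724.91
Solidarity Surcharge: 3.3% × €18,260.00 = €602.58
Total: €2,724.91 + €602.58 = €3,327.49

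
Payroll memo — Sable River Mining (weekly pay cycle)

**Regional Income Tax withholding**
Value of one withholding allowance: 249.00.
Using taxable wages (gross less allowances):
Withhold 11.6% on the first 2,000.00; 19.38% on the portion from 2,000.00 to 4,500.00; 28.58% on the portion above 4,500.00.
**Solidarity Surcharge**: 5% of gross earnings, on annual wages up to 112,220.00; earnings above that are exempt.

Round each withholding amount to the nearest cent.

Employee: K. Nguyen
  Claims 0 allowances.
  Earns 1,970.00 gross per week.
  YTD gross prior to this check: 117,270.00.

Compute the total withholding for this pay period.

228.52

Regional Income Tax: taxable = 1,970.00
  11.6% × 1,970.00 = 228.52
Solidarity Surcharge: YTD 117,270.00 ≥ cap 112,220.00 → 0.00
Total: 228.52 + 0.00 = 228.52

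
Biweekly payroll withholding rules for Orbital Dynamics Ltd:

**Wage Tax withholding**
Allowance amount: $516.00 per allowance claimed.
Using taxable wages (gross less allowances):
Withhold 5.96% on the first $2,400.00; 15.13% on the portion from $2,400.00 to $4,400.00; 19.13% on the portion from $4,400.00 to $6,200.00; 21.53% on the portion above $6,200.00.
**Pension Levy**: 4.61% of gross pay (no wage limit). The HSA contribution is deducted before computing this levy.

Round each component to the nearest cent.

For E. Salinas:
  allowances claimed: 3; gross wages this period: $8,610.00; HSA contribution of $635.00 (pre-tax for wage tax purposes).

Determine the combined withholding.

Wage Tax: taxable = $8,610.00 − $635.00 − 3×$516.00 = $6,427.00
  $789.98 + 21.53% × ($6,427.00 − $6,200.00) = $789.98 + 21.53% × $227.00 = $838.85
Pension Levy: 4.61% × $7,975.00 = $367.65
Total: $838.85 + $367.65 = $1,206.50

$1,206.50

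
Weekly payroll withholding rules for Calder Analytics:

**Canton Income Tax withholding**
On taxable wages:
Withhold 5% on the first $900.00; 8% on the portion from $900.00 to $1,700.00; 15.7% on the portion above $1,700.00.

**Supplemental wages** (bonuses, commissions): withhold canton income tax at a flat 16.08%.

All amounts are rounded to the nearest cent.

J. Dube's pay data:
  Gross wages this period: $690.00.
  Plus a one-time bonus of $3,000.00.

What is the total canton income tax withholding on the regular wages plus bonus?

Canton Income Tax: taxable = $690.00
  5% × $690.00 = $34.50
Supplemental (16.08% flat on bonus): 16.08% × $3,000.00 = $482.40
Total canton income tax: $34.50 + $482.40 = $516.90

$516.90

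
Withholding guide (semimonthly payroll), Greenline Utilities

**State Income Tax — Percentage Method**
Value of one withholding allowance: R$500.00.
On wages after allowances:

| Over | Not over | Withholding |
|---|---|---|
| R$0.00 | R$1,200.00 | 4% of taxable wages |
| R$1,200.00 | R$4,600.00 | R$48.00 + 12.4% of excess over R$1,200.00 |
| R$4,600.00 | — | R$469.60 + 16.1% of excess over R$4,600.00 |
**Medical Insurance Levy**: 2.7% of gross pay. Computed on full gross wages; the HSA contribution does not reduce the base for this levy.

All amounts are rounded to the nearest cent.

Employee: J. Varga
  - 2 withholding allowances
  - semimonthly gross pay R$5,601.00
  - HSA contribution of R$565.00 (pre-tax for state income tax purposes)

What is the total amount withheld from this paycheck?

R$550.89

State Income Tax: taxable = R$5,601.00 − R$565.00 − 2×R$500.00 = R$4,036.00
  R$48.00 + 12.4% × (R$4,036.00 − R$1,200.00) = R$48.00 + 12.4% × R$2,836.00 = R$399.66
Medical Insurance Levy: 2.7% × R$5,601.00 = R$151.23
Total: R$399.66 + R$151.23 = R$550.89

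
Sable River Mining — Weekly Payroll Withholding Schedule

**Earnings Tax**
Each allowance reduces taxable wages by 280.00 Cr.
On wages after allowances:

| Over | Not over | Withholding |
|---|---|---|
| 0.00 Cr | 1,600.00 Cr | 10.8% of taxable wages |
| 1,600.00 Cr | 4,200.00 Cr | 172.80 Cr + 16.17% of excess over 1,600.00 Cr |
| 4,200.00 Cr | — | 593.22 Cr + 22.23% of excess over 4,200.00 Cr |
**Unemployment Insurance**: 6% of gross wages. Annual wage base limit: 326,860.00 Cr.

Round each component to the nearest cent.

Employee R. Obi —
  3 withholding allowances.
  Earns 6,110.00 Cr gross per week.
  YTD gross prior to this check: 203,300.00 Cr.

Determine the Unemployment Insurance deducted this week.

Unemployment Insurance: 6% × 6,110.00 Cr = 366.60 Cr

366.60 Cr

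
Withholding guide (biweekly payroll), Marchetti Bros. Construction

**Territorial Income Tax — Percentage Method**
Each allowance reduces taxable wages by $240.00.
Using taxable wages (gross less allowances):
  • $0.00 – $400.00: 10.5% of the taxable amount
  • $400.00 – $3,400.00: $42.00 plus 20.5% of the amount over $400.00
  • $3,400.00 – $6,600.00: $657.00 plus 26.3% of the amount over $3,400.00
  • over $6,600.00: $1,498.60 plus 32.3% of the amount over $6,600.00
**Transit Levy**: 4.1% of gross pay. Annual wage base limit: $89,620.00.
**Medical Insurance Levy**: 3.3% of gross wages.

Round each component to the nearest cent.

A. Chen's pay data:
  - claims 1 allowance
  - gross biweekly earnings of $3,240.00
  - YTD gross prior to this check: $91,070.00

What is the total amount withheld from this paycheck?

Territorial Income Tax: taxable = $3,240.00 − 1×$240.00 = $3,000.00
  $42.00 + 20.5% × ($3,000.00 − $400.00) = $42.00 + 20.5% × $2,600.00 = $575.00
Transit Levy: YTD $91,070.00 ≥ cap $89,620.00 → $0.00
Medical Insurance Levy: 3.3% × $3,240.00 = $106.92
Total: $575.00 + $0.00 + $106.92 = $681.92

$681.92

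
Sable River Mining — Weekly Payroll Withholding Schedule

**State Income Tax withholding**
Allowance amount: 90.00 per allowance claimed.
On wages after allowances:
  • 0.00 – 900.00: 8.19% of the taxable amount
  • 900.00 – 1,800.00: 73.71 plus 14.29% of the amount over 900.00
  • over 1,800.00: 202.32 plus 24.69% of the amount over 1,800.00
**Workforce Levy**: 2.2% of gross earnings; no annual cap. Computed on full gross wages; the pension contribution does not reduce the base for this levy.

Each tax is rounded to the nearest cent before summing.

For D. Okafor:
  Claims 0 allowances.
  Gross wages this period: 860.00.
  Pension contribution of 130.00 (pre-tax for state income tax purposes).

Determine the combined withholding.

78.71

State Income Tax: taxable = 860.00 − 130.00 = 730.00
  8.19% × 730.00 = 59.79
Workforce Levy: 2.2% × 860.00 = 18.92
Total: 59.79 + 18.92 = 78.71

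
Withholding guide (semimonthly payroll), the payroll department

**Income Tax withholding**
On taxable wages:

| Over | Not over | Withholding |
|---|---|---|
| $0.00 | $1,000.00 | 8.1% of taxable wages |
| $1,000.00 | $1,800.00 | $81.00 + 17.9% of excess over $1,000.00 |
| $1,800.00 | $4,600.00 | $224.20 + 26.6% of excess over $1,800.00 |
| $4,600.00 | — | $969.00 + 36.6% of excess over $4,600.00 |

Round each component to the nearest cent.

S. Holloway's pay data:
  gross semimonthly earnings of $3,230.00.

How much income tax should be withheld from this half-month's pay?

$604.58

Income Tax: taxable = $3,230.00
  $224.20 + 26.6% × ($3,230.00 − $1,800.00) = $224.20 + 26.6% × $1,430.00 = $604.58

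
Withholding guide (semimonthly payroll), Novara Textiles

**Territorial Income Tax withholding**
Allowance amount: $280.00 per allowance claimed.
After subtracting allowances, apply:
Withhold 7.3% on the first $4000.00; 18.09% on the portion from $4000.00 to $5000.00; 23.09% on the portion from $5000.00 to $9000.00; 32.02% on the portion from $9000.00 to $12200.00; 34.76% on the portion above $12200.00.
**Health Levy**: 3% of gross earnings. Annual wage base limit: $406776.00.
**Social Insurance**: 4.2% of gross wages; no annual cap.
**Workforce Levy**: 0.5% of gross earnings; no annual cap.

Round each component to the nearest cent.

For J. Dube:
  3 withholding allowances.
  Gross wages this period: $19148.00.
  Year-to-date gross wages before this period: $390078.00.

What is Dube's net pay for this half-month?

Territorial Income Tax: taxable = $19148.00 − 3×$280.00 = $18308.00
  $2421.14 + 34.76% × ($18308.00 − $12200.00) = $2421.14 + 34.76% × $6108.00 = $4544.28
Health Levy: cap $406776.00 − YTD $390078.00 = $16698.00 subject; 3% × $16698.00 = $500.94
Social Insurance: 4.2% × $19148.00 = $804.22
Workforce Levy: 0.5% × $19148.00 = $95.74
Total withheld: $4544.28 + $500.94 + $804.22 + $95.74 = $5945.18
Net pay: $19148.00 − $5945.18 = $13202.82

$13202.82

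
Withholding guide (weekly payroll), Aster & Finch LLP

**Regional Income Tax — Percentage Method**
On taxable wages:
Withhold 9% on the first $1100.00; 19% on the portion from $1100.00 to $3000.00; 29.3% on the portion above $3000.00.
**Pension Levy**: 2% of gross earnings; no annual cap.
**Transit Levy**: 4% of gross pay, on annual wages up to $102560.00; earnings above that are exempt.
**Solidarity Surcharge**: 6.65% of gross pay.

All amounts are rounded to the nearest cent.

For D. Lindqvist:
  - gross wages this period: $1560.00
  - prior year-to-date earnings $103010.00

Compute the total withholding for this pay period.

Regional Income Tax: taxable = $1560.00
  $99.00 + 19% × ($1560.00 − $1100.00) = $99.00 + 19% × $460.00 = $186.40
Pension Levy: 2% × $1560.00 = $31.20
Transit Levy: YTD $103010.00 ≥ cap $102560.00 → $0.00
Solidarity Surcharge: 6.65% × $1560.00 = $103.74
Total: $186.40 + $31.20 + $0.00 + $103.74 = $321.34

$321.34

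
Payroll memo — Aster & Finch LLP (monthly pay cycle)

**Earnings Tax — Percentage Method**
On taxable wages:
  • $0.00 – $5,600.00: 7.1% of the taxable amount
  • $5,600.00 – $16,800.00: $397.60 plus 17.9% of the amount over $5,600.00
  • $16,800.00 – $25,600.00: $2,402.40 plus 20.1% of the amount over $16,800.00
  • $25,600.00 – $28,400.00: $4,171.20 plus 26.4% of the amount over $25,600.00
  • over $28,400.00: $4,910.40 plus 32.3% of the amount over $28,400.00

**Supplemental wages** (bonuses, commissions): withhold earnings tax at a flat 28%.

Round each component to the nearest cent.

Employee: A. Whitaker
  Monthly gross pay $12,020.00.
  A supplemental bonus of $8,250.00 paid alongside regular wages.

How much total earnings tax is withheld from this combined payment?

Earnings Tax: taxable = $12,020.00
  $397.60 + 17.9% × ($12,020.00 − $5,600.00) = $397.60 + 17.9% × $6,420.00 = $1,546.78
Supplemental (28% flat on bonus): 28% × $8,250.00 = $2,310.00
Total earnings tax: $1,546.78 + $2,310.00 = $3,856.78

$3,856.78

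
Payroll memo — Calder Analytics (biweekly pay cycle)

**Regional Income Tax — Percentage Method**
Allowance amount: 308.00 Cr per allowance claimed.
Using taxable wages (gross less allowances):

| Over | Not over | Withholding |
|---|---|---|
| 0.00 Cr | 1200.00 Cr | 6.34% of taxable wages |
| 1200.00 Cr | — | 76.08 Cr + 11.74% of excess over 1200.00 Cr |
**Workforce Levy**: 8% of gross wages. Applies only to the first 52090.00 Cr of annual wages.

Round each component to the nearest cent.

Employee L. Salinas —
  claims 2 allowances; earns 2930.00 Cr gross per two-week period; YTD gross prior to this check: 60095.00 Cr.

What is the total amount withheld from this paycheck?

206.86 Cr

Regional Income Tax: taxable = 2930.00 Cr − 2×308.00 Cr = 2314.00 Cr
  76.08 Cr + 11.74% × (2314.00 Cr − 1200.00 Cr) = 76.08 Cr + 11.74% × 1114.00 Cr = 206.86 Cr
Workforce Levy: YTD 60095.00 Cr ≥ cap 52090.00 Cr → 0.00 Cr
Total: 206.86 Cr + 0.00 Cr = 206.86 Cr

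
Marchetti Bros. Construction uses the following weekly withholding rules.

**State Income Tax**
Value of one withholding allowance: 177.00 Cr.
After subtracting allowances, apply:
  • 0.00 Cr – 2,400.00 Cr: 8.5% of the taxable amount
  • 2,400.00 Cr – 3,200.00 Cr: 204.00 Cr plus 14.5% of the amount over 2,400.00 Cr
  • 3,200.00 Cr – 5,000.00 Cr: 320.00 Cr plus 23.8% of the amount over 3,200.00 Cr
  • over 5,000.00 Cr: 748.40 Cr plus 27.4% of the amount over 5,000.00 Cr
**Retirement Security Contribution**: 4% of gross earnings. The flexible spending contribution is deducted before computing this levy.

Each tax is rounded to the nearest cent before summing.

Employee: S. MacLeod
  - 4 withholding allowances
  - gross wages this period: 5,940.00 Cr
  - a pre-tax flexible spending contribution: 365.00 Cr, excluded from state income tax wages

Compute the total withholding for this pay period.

State Income Tax: taxable = 5,940.00 Cr − 365.00 Cr − 4×177.00 Cr = 4,867.00 Cr
  320.00 Cr + 23.8% × (4,867.00 Cr − 3,200.00 Cr) = 320.00 Cr + 23.8% × 1,667.00 Cr = 716.75 Cr
Retirement Security Contribution: 4% × 5,575.00 Cr = 223.00 Cr
Total: 716.75 Cr + 223.00 Cr = 939.75 Cr

939.75 Cr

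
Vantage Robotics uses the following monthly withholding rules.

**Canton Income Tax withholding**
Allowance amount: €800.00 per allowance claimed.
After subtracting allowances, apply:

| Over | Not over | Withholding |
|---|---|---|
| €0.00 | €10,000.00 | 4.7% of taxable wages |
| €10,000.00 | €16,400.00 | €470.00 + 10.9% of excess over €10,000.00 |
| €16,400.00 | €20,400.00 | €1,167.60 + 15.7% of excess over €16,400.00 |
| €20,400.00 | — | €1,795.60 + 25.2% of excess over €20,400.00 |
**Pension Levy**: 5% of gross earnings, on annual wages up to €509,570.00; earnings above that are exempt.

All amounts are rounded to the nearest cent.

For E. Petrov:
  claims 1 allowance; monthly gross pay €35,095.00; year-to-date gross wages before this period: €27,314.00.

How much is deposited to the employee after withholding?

Canton Income Tax: taxable = €35,095.00 − 1×€800.00 = €34,295.00
  €1,795.60 + 25.2% × (€34,295.00 − €20,400.00) = €1,795.60 + 25.2% × €13,895.00 = €5,297.14
Pension Levy: 5% × €35,095.00 = €1,754.75
Total withheld: €5,297.14 + €1,754.75 = €7,051.89
Net pay: €35,095.00 − €7,051.89 = €28,043.11

€28,043.11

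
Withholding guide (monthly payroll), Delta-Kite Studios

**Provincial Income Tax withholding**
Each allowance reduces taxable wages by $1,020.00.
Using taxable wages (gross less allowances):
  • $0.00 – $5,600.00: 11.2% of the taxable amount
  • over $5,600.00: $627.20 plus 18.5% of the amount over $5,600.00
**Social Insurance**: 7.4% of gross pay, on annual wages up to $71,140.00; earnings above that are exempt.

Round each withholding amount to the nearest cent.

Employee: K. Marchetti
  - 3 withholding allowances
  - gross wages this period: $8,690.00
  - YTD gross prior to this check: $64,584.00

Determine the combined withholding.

Provincial Income Tax: taxable = $8,690.00 − 3×$1,020.00 = $5,630.00
  $627.20 + 18.5% × ($5,630.00 − $5,600.00) = $627.20 + 18.5% × $30.00 = $632.75
Social Insurance: cap $71,140.00 − YTD $64,584.00 = $6,556.00 subject; 7.4% × $6,556.00 = $485.14
Total: $632.75 + $485.14 = $1,117.89

$1,117.89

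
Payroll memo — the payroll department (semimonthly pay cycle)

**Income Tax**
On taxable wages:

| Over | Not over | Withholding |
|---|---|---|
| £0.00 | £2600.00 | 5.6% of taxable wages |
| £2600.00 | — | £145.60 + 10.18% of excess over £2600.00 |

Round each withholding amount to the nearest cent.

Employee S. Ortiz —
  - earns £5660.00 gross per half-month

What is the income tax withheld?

Income Tax: taxable = £5660.00
  £145.60 + 10.18% × (£5660.00 − £2600.00) = £145.60 + 10.18% × £3060.00 = £457.11

£457.11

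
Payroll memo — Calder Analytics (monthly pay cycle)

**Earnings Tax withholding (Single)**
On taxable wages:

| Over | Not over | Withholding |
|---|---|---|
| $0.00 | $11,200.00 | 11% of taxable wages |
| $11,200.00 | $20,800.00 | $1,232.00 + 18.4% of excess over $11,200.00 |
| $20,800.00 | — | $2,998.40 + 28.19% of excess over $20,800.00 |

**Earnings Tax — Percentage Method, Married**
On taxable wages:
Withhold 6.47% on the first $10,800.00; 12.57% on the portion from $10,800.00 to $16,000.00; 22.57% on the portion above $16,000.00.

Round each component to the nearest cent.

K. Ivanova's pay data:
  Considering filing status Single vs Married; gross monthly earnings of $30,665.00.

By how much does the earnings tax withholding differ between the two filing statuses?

$1,117.05

Earnings Tax (Single): taxable = $30,665.00
  $2,998.40 + 28.19% × ($30,665.00 − $20,800.00) = $2,998.40 + 28.19% × $9,865.00 = $5,779.34
Earnings Tax (Married): taxable = $30,665.00
  $1,352.40 + 22.57% × ($30,665.00 − $16,000.00) = $1,352.40 + 22.57% × $14,665.00 = $4,662.29
Difference: |$5,779.34 − $4,662.29| = $1,117.05 (higher under Single)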